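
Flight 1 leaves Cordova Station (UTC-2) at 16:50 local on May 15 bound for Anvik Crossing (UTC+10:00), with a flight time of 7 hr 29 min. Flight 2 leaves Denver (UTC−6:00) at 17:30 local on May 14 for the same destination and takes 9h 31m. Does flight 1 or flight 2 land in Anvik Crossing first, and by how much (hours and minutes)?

the second, by 17 hours 18 minutes

Flight 1 in UTC: 16:50 + 2:00 = 18:50 on May 15.
+7 hours 29 minutes → arrive 02:19 UTC on May 16.
Flight 2 in UTC: 17:30 + 6:00 = 23:30 on May 14.
+9 hours and 31 minutes → arrive 09:01 UTC on May 15.
Flight 2 lands earlier by 17 hours 18 minutes.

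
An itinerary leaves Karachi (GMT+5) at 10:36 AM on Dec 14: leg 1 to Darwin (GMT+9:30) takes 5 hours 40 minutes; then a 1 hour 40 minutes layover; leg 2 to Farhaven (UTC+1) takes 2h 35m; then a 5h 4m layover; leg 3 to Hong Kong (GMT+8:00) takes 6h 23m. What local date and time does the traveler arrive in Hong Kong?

10:58 AM on Dec 15

Convert departure to UTC: 10:36 AM − 5:00 = 5:36 AM UTC on Dec 14.
Add 5 hours 40 minutes leg 1 → 11:16 AM UTC.
Add 1 hour and 40 minutes layover in Darwin → 12:56 PM UTC.
Add 2 hours and 35 minutes leg 2 → 3:31 PM UTC.
Add 5 hours and 4 minutes layover in Farhaven → 8:35 PM UTC.
Add 6 hours 23 minutes leg 3 → 2:58 AM UTC (Dec 15).
Hong Kong is UTC+8:00, so local arrival = 2:58 AM + 8:00 = 10:58 AM on Dec 15.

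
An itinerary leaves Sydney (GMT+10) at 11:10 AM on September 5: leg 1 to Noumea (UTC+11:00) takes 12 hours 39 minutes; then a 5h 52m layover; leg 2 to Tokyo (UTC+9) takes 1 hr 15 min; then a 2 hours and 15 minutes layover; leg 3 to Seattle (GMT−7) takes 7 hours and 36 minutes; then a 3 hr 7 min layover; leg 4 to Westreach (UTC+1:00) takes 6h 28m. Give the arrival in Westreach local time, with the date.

Convert departure to UTC: 11:10 AM − 10:00 = 1:10 AM UTC on Sep 5.
Add 12 hours and 39 minutes leg 1 → 1:49 PM UTC.
Add 5 hours 52 minutes layover in Noumea → 7:41 PM UTC.
Add 1 hour and 15 minutes leg 2 → 8:56 PM UTC.
Add 2 hours and 15 minutes layover in Tokyo → 11:11 PM UTC.
Add 7 hours 36 minutes leg 3 → 6:47 AM UTC (Sep 6).
Add 3 hours 7 minutes layover in Seattle → 9:54 AM UTC.
Add 6 hours 28 minutes leg 4 → 4:22 PM UTC.
Westreach is UTC+1:00, so local arrival = 4:22 PM + 1:00 = 5:22 PM on Sep 6.

5:22 PM on Sep 6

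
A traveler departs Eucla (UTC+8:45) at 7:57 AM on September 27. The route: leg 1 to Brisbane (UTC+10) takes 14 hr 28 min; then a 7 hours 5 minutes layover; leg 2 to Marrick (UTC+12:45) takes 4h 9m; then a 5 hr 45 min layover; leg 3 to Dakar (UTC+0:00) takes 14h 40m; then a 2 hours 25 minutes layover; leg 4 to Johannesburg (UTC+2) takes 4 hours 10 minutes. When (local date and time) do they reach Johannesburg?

5:54 AM on September 29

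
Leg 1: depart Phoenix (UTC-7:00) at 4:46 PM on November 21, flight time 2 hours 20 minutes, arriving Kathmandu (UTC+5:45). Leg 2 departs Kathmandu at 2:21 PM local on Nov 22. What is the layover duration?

6 hours 30 minutes

Convert departure to UTC: 4:46 PM + 7:00 = 11:46 PM UTC on Nov 21.
Add 2 hours and 20 minutes flight time → 2:06 AM UTC (Nov 22).
Kathmandu is UTC+5:45, so local arrival = 2:06 AM + 5:45 = 7:51 AM on Nov 22.
Layover = 2:21 PM − 7:51 AM = 6 hours 30 minutes.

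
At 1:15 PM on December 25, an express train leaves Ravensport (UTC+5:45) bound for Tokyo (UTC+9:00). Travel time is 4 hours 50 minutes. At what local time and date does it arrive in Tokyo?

9:20 PM on Dec 25

Tokyo is 3:15 ahead of Ravensport.
After 4 hours and 50 minutes it is 6:05 PM in Ravensport.
Shift by the zone difference: 6:05 PM + 3:15 = 9:20 PM on Dec 25 in Tokyo.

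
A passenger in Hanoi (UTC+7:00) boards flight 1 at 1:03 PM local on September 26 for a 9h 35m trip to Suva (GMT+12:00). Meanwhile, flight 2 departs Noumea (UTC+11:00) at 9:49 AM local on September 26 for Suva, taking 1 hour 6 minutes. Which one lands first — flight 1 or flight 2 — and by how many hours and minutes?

Flight 1 in UTC: 1:03 PM − 7:00 = 6:03 AM on Sep 26.
+9 hours and 35 minutes → arrive 3:38 PM UTC on Sep 26.
Flight 2 in UTC: 9:49 AM − 11:00 = 10:49 PM on Sep 25.
+1 hour and 6 minutes → arrive 11:55 PM UTC on Sep 25.
Flight 2 lands earlier by 15 hours 43 minutes.

the second, by 15 hours 43 minutes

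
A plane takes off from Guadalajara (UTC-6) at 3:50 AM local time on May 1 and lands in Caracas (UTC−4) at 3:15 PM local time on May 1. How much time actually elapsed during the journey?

Caracas is 2:00 ahead of Guadalajara.
Clock-face elapsed time (ignoring zones) is 11 hours 25 minutes.
Actual elapsed = 11 hours 25 minutes − 2:00 = 9 hours 25 minutes.

9 hours 25 minutes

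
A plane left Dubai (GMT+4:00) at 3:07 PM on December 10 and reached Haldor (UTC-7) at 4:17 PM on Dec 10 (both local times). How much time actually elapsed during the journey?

12 hours 10 minutes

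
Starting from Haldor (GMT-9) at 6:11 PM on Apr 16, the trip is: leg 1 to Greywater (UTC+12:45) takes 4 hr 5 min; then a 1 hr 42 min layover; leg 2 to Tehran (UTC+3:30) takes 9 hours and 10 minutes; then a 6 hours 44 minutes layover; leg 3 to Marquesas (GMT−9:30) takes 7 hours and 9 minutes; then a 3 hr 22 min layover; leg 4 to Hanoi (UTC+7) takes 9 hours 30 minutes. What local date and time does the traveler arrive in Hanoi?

Convert departure to UTC: 6:11 PM + 9:00 = 3:11 AM UTC on Apr 17.
Add 4 hours 5 minutes leg 1 → 7:16 AM UTC.
Add 1 hour 42 minutes layover in Greywater → 8:58 AM UTC.
Add 9 hours 10 minutes leg 2 → 6:08 PM UTC.
Add 6 hours and 44 minutes layover in Tehran → 12:52 AM UTC (Apr 18).
Add 7 hours 9 minutes leg 3 → 8:01 AM UTC.
Add 3 hours and 22 minutes layover in Marquesas → 11:23 AM UTC.
Add 9 hours 30 minutes leg 4 → 8:53 PM UTC.
Hanoi is UTC+7:00, so local arrival = 8:53 PM + 7:00 = 3:53 AM on Apr 19.

3:53 AM on Apr 19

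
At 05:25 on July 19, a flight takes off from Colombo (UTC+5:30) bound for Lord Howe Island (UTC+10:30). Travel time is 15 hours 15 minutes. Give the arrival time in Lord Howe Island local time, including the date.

01:40 on Jul 20

Convert departure to UTC: 05:25 − 5:30 = 23:55 UTC on Jul 18.
Add 15 hours and 15 minutes travel time → 15:10 UTC (Jul 19).
Lord Howe Island is UTC+10:30, so local arrival = 15:10 + 10:30 = 01:40 on Jul 20.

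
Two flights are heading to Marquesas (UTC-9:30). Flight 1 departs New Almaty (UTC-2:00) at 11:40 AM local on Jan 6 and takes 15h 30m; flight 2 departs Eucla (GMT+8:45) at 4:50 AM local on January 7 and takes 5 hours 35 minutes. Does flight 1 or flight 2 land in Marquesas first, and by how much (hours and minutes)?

Flight 1 in UTC: 11:40 AM + 2:00 = 1:40 PM on Jan 6.
+15 hours 30 minutes → arrive 5:10 AM UTC on Jan 7.
Flight 2 in UTC: 4:50 AM − 8:45 = 8:05 PM on Jan 6.
+5 hours 35 minutes → arrive 1:40 AM UTC on Jan 7.
Flight 2 lands earlier by 3 hours 30 minutes.

the second, by 3 hours 30 minutes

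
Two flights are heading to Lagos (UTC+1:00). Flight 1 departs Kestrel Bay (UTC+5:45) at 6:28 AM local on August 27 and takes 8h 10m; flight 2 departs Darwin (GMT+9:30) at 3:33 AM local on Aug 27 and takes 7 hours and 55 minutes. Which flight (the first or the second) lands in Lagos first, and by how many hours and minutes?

Flight 1 in UTC: 6:28 AM − 5:45 = 12:43 AM on Aug 27.
+8 hours 10 minutes → arrive 8:53 AM UTC on Aug 27.
Flight 2 in UTC: 3:33 AM − 9:30 = 6:03 PM on Aug 26.
+7 hours and 55 minutes → arrive 1:58 AM UTC on Aug 27.
Flight 2 lands earlier by 6 hours 55 minutes.

the second, by 6 hours 55 minutes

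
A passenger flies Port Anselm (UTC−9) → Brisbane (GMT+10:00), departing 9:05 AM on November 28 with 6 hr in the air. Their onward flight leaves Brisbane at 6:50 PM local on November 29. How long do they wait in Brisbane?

Convert departure to UTC: 9:05 AM + 9:00 = 6:05 PM UTC on Nov 28.
Add 6 hours flight time → 12:05 AM UTC (Nov 29).
Brisbane is UTC+10:00, so local arrival = 12:05 AM + 10:00 = 10:05 AM on Nov 29.
Layover = 6:50 PM − 10:05 AM = 8 hours 45 minutes.

8 hours 45 minutes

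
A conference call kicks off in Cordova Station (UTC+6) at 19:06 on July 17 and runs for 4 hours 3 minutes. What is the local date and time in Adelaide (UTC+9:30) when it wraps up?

02:39 on July 18

Convert start to UTC: 19:06 − 6:00 = 13:06 UTC on Jul 17.
Add 4 hours and 3 minutes duration → 17:09 UTC.
Adelaide is UTC+9:30, so local end time = 17:09 + 9:30 = 02:39 on Jul 18.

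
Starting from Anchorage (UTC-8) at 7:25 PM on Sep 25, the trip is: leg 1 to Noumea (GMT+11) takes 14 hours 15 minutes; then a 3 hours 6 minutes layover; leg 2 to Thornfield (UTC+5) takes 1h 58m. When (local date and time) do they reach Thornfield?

Convert departure to UTC: 7:25 PM + 8:00 = 3:25 AM UTC on Sep 26.
Add 14 hours and 15 minutes leg 1 → 5:40 PM UTC.
Add 3 hours and 6 minutes layover in Noumea → 8:46 PM UTC.
Add 1 hour 58 minutes leg 2 → 10:44 PM UTC.
Thornfield is UTC+5:00, so local arrival = 10:44 PM + 5:00 = 3:44 AM on Sep 27.

3:44 AM on September 27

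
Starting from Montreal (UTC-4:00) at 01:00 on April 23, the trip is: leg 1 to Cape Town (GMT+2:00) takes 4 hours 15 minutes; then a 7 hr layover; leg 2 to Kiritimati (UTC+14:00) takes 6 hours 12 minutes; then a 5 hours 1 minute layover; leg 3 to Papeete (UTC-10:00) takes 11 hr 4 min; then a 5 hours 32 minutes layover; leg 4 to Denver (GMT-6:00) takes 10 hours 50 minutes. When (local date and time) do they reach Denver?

Convert departure to UTC: 01:00 + 4:00 = 05:00 UTC on Apr 23.
Add 4 hours and 15 minutes leg 1 → 09:15 UTC.
Add 7 hours layover in Cape Town → 16:15 UTC.
Add 6 hours and 12 minutes leg 2 → 22:27 UTC.
Add 5 hours and 1 minute layover in Kiritimati → 03:28 UTC (Apr 24).
Add 11 hours and 4 minutes leg 3 → 14:32 UTC.
Add 5 hours and 32 minutes layover in Papeete → 20:04 UTC.
Add 10 hours and 50 minutes leg 4 → 06:54 UTC (Apr 25).
Denver is UTC−6:00, so local arrival = 06:54 − 6:00 = 00:54 on Apr 25.

00:54 on April 25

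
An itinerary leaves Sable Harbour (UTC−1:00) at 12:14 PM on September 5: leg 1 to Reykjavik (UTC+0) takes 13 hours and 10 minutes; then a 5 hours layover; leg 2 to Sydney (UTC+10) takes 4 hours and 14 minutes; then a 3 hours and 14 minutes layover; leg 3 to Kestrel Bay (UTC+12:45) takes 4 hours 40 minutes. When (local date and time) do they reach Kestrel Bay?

Convert departure to UTC: 12:14 PM + 1:00 = 1:14 PM UTC on Sep 5.
Add 13 hours 10 minutes leg 1 → 2:24 AM UTC (Sep 6).
Add 5 hours layover in Reykjavik → 7:24 AM UTC.
Add 4 hours and 14 minutes leg 2 → 11:38 AM UTC.
Add 3 hours and 14 minutes layover in Sydney → 2:52 PM UTC.
Add 4 hours 40 minutes leg 3 → 7:32 PM UTC.
Kestrel Bay is UTC+12:45, so local arrival = 7:32 PM + 12:45 = 8:17 AM on Sep 7.

8:17 AM on September 7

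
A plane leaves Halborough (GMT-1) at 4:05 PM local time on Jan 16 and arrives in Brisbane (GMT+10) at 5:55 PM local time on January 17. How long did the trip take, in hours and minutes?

14 hours 50 minutes

Departure in UTC: 4:05 PM + 1:00 = 5:05 PM on Jan 16.
Arrival in UTC: 5:55 PM − 10:00 = 7:55 AM on Jan 17.
Elapsed = 7:55 AM − 5:05 PM (+1 day) = 14 hours 50 minutes.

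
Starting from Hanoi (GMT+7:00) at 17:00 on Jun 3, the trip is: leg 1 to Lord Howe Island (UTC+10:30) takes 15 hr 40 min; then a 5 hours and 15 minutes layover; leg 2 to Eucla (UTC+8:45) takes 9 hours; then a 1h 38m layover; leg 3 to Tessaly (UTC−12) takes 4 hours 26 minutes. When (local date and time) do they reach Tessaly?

09:59 on June 4

Convert departure to UTC: 17:00 − 7:00 = 10:00 UTC on Jun 3.
Add 15 hours and 40 minutes leg 1 → 01:40 UTC (Jun 4).
Add 5 hours 15 minutes layover in Lord Howe Island → 06:55 UTC.
Add 9 hours leg 2 → 15:55 UTC.
Add 1 hour 38 minutes layover in Eucla → 17:33 UTC.
Add 4 hours and 26 minutes leg 3 → 21:59 UTC.
Tessaly is UTC−12:00, so local arrival = 21:59 − 12:00 = 09:59 on Jun 4.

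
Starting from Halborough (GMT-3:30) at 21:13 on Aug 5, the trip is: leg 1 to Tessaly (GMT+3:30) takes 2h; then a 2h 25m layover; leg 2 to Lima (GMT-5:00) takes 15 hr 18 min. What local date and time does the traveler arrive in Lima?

15:26 on August 6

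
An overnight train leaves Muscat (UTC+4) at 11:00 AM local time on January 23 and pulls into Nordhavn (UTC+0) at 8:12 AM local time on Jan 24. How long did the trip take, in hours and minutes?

Departure in UTC: 11:00 AM − 4:00 = 7:00 AM on Jan 23.
Arrival is already UTC: 8:12 AM on Jan 24.
Elapsed = 8:12 AM − 7:00 AM (+1 day) = 25 hours 12 minutes.

25 hours 12 minutes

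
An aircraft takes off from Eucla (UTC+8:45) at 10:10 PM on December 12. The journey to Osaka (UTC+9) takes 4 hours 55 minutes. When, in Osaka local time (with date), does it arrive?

3:20 AM on December 13

Convert departure to UTC: 10:10 PM − 8:45 = 1:25 PM UTC on Dec 12.
Add 4 hours and 55 minutes travel time → 6:20 PM UTC.
Osaka is UTC+9:00, so local arrival = 6:20 PM + 9:00 = 3:20 AM on Dec 13.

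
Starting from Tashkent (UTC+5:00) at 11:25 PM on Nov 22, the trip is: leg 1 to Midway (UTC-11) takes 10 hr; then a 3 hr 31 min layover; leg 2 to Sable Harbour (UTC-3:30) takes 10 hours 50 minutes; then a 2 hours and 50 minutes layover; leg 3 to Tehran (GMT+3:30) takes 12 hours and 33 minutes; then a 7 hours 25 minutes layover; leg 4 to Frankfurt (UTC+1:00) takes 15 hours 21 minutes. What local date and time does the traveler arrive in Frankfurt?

9:55 AM on November 25

Convert departure to UTC: 11:25 PM − 5:00 = 6:25 PM UTC on Nov 22.
Add 10 hours leg 1 → 4:25 AM UTC (Nov 23).
Add 3 hours 31 minutes layover in Midway → 7:56 AM UTC.
Add 10 hours 50 minutes leg 2 → 6:46 PM UTC.
Add 2 hours 50 minutes layover in Sable Harbour → 9:36 PM UTC.
Add 12 hours 33 minutes leg 3 → 10:09 AM UTC (Nov 24).
Add 7 hours and 25 minutes layover in Tehran → 5:34 PM UTC.
Add 15 hours 21 minutes leg 4 → 8:55 AM UTC (Nov 25).
Frankfurt is UTC+1:00, so local arrival = 8:55 AM + 1:00 = 9:55 AM on Nov 25.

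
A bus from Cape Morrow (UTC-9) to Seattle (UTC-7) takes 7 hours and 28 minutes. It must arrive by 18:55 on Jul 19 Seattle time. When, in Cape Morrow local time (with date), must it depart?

Target arrival in UTC: 18:55 + 7:00 = 01:55 on Jul 20.
Subtract 7 hours 28 minutes → departure 18:27 UTC on Jul 19.
Cape Morrow is UTC−9:00: 18:27 − 9:00 = 09:27 on Jul 19.

09:27 on July 19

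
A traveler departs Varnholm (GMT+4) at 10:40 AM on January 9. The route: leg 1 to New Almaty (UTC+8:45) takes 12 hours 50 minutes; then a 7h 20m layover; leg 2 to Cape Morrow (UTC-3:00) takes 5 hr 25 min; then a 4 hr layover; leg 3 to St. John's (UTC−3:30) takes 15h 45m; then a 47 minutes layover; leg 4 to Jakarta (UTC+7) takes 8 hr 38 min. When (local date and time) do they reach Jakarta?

8:25 PM on Jan 11

Convert departure to UTC: 10:40 AM − 4:00 = 6:40 AM UTC on Jan 9.
Add 12 hours and 50 minutes leg 1 → 7:30 PM UTC.
Add 7 hours and 20 minutes layover in New Almaty → 2:50 AM UTC (Jan 10).
Add 5 hours 25 minutes leg 2 → 8:15 AM UTC.
Add 4 hours layover in Cape Morrow → 12:15 PM UTC.
Add 15 hours and 45 minutes leg 3 → 4:00 AM UTC (Jan 11).
Add 47 minutes layover in St. John's → 4:47 AM UTC.
Add 8 hours 38 minutes leg 4 → 1:25 PM UTC.
Jakarta is UTC+7:00, so local arrival = 1:25 PM + 7:00 = 8:25 PM on Jan 11.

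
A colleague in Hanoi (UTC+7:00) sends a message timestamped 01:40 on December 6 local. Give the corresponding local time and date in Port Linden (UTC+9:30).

Port Linden is 2:30 ahead of Hanoi.
Shift by the zone difference: 01:40 + 2:30 = 04:10 on Dec 6 in Port Linden.

04:10 on December 6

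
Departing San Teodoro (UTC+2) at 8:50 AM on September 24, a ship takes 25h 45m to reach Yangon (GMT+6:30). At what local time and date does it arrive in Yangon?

3:05 PM on Sep 25

Yangon is 4:30 ahead of San Teodoro.
After 25 hours and 45 minutes it is 10:35 AM (Sep 25) in San Teodoro.
Shift by the zone difference: 10:35 AM + 4:30 = 3:05 PM on Sep 25 in Yangon.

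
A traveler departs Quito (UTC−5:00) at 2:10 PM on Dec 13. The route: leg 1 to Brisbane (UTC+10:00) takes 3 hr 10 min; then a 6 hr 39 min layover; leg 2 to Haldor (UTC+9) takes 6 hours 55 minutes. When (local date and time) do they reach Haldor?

Convert departure to UTC: 2:10 PM + 5:00 = 7:10 PM UTC on Dec 13.
Add 3 hours and 10 minutes leg 1 → 10:20 PM UTC.
Add 6 hours 39 minutes layover in Brisbane → 4:59 AM UTC (Dec 14).
Add 6 hours 55 minutes leg 2 → 11:54 AM UTC.
Haldor is UTC+9:00, so local arrival = 11:54 AM + 9:00 = 8:54 PM on Dec 14.

8:54 PM on December 14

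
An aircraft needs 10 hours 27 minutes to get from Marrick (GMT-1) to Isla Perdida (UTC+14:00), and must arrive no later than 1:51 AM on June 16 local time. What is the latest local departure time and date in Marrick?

12:24 AM on Jun 15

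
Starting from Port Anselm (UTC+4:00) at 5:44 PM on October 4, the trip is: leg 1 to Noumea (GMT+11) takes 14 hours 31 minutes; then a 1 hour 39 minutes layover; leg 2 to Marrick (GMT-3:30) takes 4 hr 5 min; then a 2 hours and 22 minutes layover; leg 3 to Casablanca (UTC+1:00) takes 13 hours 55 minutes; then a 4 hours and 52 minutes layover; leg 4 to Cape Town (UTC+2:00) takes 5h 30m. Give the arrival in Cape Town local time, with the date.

2:38 PM on October 6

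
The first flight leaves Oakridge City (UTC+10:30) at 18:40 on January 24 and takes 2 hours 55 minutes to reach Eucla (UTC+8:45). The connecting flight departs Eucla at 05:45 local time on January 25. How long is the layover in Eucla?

9 hours 55 minutes

Convert departure to UTC: 18:40 − 10:30 = 08:10 UTC on Jan 24.
Add 2 hours 55 minutes flight time → 11:05 UTC.
Eucla is UTC+8:45, so local arrival = 11:05 + 8:45 = 19:50 on Jan 24.
Layover = 05:45 − 19:50 (+1 day) = 9 hours 55 minutes.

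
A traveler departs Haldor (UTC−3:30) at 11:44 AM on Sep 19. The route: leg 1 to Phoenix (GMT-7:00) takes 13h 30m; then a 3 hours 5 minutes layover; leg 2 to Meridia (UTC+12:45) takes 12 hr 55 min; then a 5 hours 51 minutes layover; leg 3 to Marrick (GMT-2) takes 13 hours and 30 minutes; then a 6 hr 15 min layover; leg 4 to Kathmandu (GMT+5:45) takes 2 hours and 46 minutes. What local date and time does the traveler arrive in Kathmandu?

6:51 AM on September 22

Convert departure to UTC: 11:44 AM + 3:30 = 3:14 PM UTC on Sep 19.
Add 13 hours and 30 minutes leg 1 → 4:44 AM UTC (Sep 20).
Add 3 hours and 5 minutes layover in Phoenix → 7:49 AM UTC.
Add 12 hours and 55 minutes leg 2 → 8:44 PM UTC.
Add 5 hours and 51 minutes layover in Meridia → 2:35 AM UTC (Sep 21).
Add 13 hours and 30 minutes leg 3 → 4:05 PM UTC.
Add 6 hours 15 minutes layover in Marrick → 10:20 PM UTC.
Add 2 hours 46 minutes leg 4 → 1:06 AM UTC (Sep 22).
Kathmandu is UTC+5:45, so local arrival = 1:06 AM + 5:45 = 6:51 AM on Sep 22.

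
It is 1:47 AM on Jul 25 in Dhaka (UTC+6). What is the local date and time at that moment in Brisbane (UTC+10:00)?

In UTC: 1:47 AM − 6:00 = 7:47 PM on Jul 24.
Brisbane is UTC+10:00: 7:47 PM + 10:00 = 5:47 AM on Jul 25.

5:47 AM on July 25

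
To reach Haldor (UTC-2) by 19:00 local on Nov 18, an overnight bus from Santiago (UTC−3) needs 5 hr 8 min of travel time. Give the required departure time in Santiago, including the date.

Target arrival in UTC: 19:00 + 2:00 = 21:00 on Nov 18.
Subtract 5 hours and 8 minutes → departure 15:52 UTC on Nov 18.
Santiago is UTC−3:00: 15:52 − 3:00 = 12:52 on Nov 18.

12:52 on Nov 18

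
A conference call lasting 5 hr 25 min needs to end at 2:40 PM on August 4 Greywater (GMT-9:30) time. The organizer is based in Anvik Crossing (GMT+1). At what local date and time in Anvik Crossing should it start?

7:45 PM on August 4

Target end time in UTC: 2:40 PM + 9:30 = 12:10 AM on Aug 5.
Subtract 5 hours 25 minutes → start 6:45 PM UTC on Aug 4.
Anvik Crossing is UTC+1:00: 6:45 PM + 1:00 = 7:45 PM on Aug 4.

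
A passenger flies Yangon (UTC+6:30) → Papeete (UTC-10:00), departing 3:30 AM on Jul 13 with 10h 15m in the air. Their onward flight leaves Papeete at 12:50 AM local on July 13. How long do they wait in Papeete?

3 hours 35 minutes

Convert departure to UTC: 3:30 AM − 6:30 = 9:00 PM UTC on Jul 12.
Add 10 hours and 15 minutes flight time → 7:15 AM UTC (Jul 13).
Papeete is UTC−10:00, so local arrival = 7:15 AM − 10:00 = 9:15 PM on Jul 12.
Layover = 12:50 AM − 9:15 PM (+1 day) = 3 hours 35 minutes.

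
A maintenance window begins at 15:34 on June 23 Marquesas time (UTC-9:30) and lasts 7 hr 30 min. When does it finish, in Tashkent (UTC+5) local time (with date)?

13:34 on June 24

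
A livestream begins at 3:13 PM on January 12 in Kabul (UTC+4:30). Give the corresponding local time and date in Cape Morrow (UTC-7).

In UTC: 3:13 PM − 4:30 = 10:43 AM on Jan 12.
Cape Morrow is UTC−7:00: 10:43 AM − 7:00 = 3:43 AM on Jan 12.

3:43 AM on January 12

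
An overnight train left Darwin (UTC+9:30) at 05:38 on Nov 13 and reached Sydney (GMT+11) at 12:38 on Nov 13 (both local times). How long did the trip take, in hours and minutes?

Departure in UTC: 05:38 − 9:30 = 20:08 on Nov 12.
Arrival in UTC: 12:38 − 11:00 = 01:38 on Nov 13.
Elapsed = 01:38 − 20:08 (+1 day) = 5 hours 30 minutes.

5 hours 30 minutes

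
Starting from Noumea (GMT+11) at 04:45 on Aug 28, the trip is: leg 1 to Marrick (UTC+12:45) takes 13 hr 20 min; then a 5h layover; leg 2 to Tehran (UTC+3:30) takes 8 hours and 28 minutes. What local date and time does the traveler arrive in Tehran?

00:03 on August 29

Convert departure to UTC: 04:45 − 11:00 = 17:45 UTC on Aug 27.
Add 13 hours and 20 minutes leg 1 → 07:05 UTC (Aug 28).
Add 5 hours layover in Marrick → 12:05 UTC.
Add 8 hours and 28 minutes leg 2 → 20:33 UTC.
Tehran is UTC+3:30, so local arrival = 20:33 + 3:30 = 00:03 on Aug 29.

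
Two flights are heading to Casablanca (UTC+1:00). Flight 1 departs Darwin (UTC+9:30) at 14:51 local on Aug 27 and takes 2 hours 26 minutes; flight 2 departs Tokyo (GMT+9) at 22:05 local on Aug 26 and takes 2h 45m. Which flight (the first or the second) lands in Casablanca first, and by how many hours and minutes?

Flight 1 in UTC: 14:51 − 9:30 = 05:21 on Aug 27.
+2 hours and 26 minutes → arrive 07:47 UTC on Aug 27.
Flight 2 in UTC: 22:05 − 9:00 = 13:05 on Aug 26.
+2 hours 45 minutes → arrive 15:50 UTC on Aug 26.
Flight 2 lands earlier by 15 hours 57 minutes.

the second, by 15 hours 57 minutes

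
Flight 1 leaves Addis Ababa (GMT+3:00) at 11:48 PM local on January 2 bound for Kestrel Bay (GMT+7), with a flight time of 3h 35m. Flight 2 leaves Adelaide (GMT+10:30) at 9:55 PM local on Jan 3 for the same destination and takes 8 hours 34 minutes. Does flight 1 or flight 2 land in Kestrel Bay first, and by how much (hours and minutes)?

Flight 1 in UTC: 11:48 PM − 3:00 = 8:48 PM on Jan 2.
+3 hours and 35 minutes → arrive 12:23 AM UTC on Jan 3.
Flight 2 in UTC: 9:55 PM − 10:30 = 11:25 AM on Jan 3.
+8 hours and 34 minutes → arrive 7:59 PM UTC on Jan 3.
Flight 1 lands earlier by 19 hours 36 minutes.

the first, by 19 hours 36 minutes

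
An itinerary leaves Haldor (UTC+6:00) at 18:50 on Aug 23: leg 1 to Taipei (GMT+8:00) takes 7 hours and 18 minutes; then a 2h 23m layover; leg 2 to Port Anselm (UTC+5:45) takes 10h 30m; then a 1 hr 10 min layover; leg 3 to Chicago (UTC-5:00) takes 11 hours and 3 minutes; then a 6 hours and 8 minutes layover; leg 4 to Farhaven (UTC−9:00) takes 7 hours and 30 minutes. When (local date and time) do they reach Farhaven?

Convert departure to UTC: 18:50 − 6:00 = 12:50 UTC on Aug 23.
Add 7 hours 18 minutes leg 1 → 20:08 UTC.
Add 2 hours and 23 minutes layover in Taipei → 22:31 UTC.
Add 10 hours and 30 minutes leg 2 → 09:01 UTC (Aug 24).
Add 1 hour 10 minutes layover in Port Anselm → 10:11 UTC.
Add 11 hours and 3 minutes leg 3 → 21:14 UTC.
Add 6 hours 8 minutes layover in Chicago → 03:22 UTC (Aug 25).
Add 7 hours and 30 minutes leg 4 → 10:52 UTC.
Farhaven is UTC−9:00, so local arrival = 10:52 − 9:00 = 01:52 on Aug 25.

01:52 on Aug 25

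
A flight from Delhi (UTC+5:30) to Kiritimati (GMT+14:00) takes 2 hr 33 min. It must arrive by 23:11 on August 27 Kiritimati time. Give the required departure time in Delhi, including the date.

12:08 on August 27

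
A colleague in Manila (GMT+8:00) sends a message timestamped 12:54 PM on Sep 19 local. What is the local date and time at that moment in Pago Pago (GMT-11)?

5:54 PM on September 18

In UTC: 12:54 PM − 8:00 = 4:54 AM on Sep 19.
Pago Pago is UTC−11:00: 4:54 AM − 11:00 = 5:54 PM on Sep 18.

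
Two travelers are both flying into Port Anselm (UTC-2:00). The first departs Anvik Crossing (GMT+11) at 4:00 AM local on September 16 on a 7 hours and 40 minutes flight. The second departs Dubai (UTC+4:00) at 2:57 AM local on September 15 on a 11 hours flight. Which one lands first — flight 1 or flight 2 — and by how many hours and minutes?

the second, by 14 hours 43 minutes

Flight 1 in UTC: 4:00 AM − 11:00 = 5:00 PM on Sep 15.
+7 hours 40 minutes → arrive 12:40 AM UTC on Sep 16.
Flight 2 in UTC: 2:57 AM − 4:00 = 10:57 PM on Sep 14.
+11 hours → arrive 9:57 AM UTC on Sep 15.
Flight 2 lands earlier by 14 hours 43 minutes.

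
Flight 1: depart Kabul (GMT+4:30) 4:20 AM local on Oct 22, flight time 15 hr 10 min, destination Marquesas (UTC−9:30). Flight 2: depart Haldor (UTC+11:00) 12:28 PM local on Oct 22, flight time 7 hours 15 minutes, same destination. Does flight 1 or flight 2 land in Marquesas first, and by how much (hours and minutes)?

Flight 1 in UTC: 4:20 AM − 4:30 = 11:50 PM on Oct 21.
+15 hours and 10 minutes → arrive 3:00 PM UTC on Oct 22.
Flight 2 in UTC: 12:28 PM − 11:00 = 1:28 AM on Oct 22.
+7 hours 15 minutes → arrive 8:43 AM UTC on Oct 22.
Flight 2 lands earlier by 6 hours 17 minutes.

the second, by 6 hours 17 minutes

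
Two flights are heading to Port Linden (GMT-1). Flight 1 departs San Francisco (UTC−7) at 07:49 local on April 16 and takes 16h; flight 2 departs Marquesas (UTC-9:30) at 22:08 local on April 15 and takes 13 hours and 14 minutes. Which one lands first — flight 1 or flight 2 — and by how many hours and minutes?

the second, by 9 hours 57 minutes

Flight 1 in UTC: 07:49 + 7:00 = 14:49 on Apr 16.
+16 hours → arrive 06:49 UTC on Apr 17.
Flight 2 in UTC: 22:08 + 9:30 = 07:38 on Apr 16.
+13 hours and 14 minutes → arrive 20:52 UTC on Apr 16.
Flight 2 lands earlier by 9 hours 57 minutes.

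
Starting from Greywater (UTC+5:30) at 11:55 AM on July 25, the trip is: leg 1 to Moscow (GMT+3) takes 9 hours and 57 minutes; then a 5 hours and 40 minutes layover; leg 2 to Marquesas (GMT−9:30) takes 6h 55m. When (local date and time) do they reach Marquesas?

7:27 PM on July 25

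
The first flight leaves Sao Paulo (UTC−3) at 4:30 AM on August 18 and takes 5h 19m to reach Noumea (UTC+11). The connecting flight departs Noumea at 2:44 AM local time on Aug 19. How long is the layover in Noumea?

2 hours 55 minutes

Convert departure to UTC: 4:30 AM + 3:00 = 7:30 AM UTC on Aug 18.
Add 5 hours and 19 minutes flight time → 12:49 PM UTC.
Noumea is UTC+11:00, so local arrival = 12:49 PM + 11:00 = 11:49 PM on Aug 18.
Layover = 2:44 AM − 11:49 PM (+1 day) = 2 hours 55 minutes.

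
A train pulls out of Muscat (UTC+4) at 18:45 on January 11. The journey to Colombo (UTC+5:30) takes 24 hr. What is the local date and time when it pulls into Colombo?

Colombo is 1:30 ahead of Muscat.
After 24 hours it is 18:45 (Jan 12) in Muscat.
Shift by the zone difference: 18:45 + 1:30 = 20:15 on Jan 12 in Colombo.

20:15 on January 12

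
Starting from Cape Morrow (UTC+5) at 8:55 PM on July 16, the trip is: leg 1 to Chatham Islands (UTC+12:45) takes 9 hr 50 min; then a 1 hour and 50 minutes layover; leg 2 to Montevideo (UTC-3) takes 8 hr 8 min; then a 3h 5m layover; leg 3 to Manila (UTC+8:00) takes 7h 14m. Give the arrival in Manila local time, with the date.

6:02 AM on July 18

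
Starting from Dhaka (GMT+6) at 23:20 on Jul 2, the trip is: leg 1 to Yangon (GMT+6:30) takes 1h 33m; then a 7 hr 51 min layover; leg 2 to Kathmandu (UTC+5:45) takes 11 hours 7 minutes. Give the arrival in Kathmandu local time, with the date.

19:36 on July 3

Convert departure to UTC: 23:20 − 6:00 = 17:20 UTC on Jul 2.
Add 1 hour 33 minutes leg 1 → 18:53 UTC.
Add 7 hours and 51 minutes layover in Yangon → 02:44 UTC (Jul 3).
Add 11 hours 7 minutes leg 2 → 13:51 UTC.
Kathmandu is UTC+5:45, so local arrival = 13:51 + 5:45 = 19:36 on Jul 3.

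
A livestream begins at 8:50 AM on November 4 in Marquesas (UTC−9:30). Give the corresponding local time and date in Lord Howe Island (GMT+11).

5:20 AM on November 5

Lord Howe Island is 20:30 ahead of Marquesas.
Shift by the zone difference: 8:50 AM + 20:30 = 5:20 AM on Nov 5 in Lord Howe Island.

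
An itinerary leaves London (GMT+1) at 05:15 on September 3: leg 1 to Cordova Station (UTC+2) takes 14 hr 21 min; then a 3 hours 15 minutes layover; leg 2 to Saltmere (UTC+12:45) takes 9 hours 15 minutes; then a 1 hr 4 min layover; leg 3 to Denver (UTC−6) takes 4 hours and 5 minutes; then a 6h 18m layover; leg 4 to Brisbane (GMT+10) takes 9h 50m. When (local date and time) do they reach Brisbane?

Convert departure to UTC: 05:15 − 1:00 = 04:15 UTC on Sep 3.
Add 14 hours and 21 minutes leg 1 → 18:36 UTC.
Add 3 hours 15 minutes layover in Cordova Station → 21:51 UTC.
Add 9 hours 15 minutes leg 2 → 07:06 UTC (Sep 4).
Add 1 hour 4 minutes layover in Saltmere → 08:10 UTC.
Add 4 hours and 5 minutes leg 3 → 12:15 UTC.
Add 6 hours and 18 minutes layover in Denver → 18:33 UTC.
Add 9 hours and 50 minutes leg 4 → 04:23 UTC (Sep 5).
Brisbane is UTC+10:00, so local arrival = 04:23 + 10:00 = 14:23 on Sep 5.

14:23 on September 5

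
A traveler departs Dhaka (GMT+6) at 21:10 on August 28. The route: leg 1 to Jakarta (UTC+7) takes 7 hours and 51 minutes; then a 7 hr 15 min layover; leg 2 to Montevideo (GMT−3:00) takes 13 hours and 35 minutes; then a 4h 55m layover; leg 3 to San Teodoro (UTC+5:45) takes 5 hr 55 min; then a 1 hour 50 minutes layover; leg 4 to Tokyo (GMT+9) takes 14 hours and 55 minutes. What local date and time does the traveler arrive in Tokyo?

Convert departure to UTC: 21:10 − 6:00 = 15:10 UTC on Aug 28.
Add 7 hours and 51 minutes leg 1 → 23:01 UTC.
Add 7 hours 15 minutes layover in Jakarta → 06:16 UTC (Aug 29).
Add 13 hours 35 minutes leg 2 → 19:51 UTC.
Add 4 hours 55 minutes layover in Montevideo → 00:46 UTC (Aug 30).
Add 5 hours 55 minutes leg 3 → 06:41 UTC.
Add 1 hour and 50 minutes layover in San Teodoro → 08:31 UTC.
Add 14 hours and 55 minutes leg 4 → 23:26 UTC.
Tokyo is UTC+9:00, so local arrival = 23:26 + 9:00 = 08:26 on Aug 31.

08:26 on August 31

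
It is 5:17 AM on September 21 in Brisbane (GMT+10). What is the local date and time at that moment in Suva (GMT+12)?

In UTC: 5:17 AM − 10:00 = 7:17 PM on Sep 20.
Suva is UTC+12:00: 7:17 PM + 12:00 = 7:17 AM on Sep 21.

7:17 AM on Sep 21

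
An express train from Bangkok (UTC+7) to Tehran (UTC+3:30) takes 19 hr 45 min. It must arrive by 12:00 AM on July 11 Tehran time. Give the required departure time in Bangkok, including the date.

Target arrival in UTC: 12:00 AM − 3:30 = 8:30 PM on Jul 10.
Subtract 19 hours 45 minutes → departure 12:45 AM UTC on Jul 10.
Bangkok is UTC+7:00: 12:45 AM + 7:00 = 7:45 AM on Jul 10.

7:45 AM on July 10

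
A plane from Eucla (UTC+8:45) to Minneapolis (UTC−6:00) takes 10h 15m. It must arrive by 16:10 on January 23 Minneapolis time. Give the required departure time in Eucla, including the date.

20:40 on January 23

Target arrival in UTC: 16:10 + 6:00 = 22:10 on Jan 23.
Subtract 10 hours 15 minutes → departure 11:55 UTC on Jan 23.
Eucla is UTC+8:45: 11:55 + 8:45 = 20:40 on Jan 23.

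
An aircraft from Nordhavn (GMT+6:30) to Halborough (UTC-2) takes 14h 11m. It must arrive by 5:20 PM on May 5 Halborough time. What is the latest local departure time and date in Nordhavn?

11:39 AM on May 5

Target arrival in UTC: 5:20 PM + 2:00 = 7:20 PM on May 5.
Subtract 14 hours 11 minutes → departure 5:09 AM UTC on May 5.
Nordhavn is UTC+6:30: 5:09 AM + 6:30 = 11:39 AM on May 5.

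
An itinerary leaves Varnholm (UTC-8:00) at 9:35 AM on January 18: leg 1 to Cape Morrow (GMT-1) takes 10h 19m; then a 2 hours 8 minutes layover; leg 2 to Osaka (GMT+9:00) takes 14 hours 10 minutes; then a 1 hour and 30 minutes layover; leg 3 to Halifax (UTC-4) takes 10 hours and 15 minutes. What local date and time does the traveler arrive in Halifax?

3:57 AM on January 20

Convert departure to UTC: 9:35 AM + 8:00 = 5:35 PM UTC on Jan 18.
Add 10 hours and 19 minutes leg 1 → 3:54 AM UTC (Jan 19).
Add 2 hours and 8 minutes layover in Cape Morrow → 6:02 AM UTC.
Add 14 hours and 10 minutes leg 2 → 8:12 PM UTC.
Add 1 hour 30 minutes layover in Osaka → 9:42 PM UTC.
Add 10 hours and 15 minutes leg 3 → 7:57 AM UTC (Jan 20).
Halifax is UTC−4:00, so local arrival = 7:57 AM − 4:00 = 3:57 AM on Jan 20.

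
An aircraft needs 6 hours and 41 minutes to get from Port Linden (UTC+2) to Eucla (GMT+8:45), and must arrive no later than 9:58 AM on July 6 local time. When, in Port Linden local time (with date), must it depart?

Target arrival in UTC: 9:58 AM − 8:45 = 1:13 AM on Jul 6.
Subtract 6 hours and 41 minutes → departure 6:32 PM UTC on Jul 5.
Port Linden is UTC+2:00: 6:32 PM + 2:00 = 8:32 PM on Jul 5.

8:32 PM on July 5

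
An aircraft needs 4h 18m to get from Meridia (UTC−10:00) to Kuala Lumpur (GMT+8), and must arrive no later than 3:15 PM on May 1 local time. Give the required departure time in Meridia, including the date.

4:57 PM on April 30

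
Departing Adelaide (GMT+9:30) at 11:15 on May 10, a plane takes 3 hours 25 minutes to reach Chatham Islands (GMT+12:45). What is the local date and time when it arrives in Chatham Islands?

Convert departure to UTC: 11:15 − 9:30 = 01:45 UTC on May 10.
Add 3 hours and 25 minutes travel time → 05:10 UTC.
Chatham Islands is UTC+12:45, so local arrival = 05:10 + 12:45 = 17:55 on May 10.

17:55 on May 10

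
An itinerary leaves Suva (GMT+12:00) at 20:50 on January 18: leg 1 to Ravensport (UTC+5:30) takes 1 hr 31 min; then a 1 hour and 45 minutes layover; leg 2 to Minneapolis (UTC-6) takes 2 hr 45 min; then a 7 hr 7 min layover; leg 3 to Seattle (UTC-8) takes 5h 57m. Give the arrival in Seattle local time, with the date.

Convert departure to UTC: 20:50 − 12:00 = 08:50 UTC on Jan 18.
Add 1 hour and 31 minutes leg 1 → 10:21 UTC.
Add 1 hour and 45 minutes layover in Ravensport → 12:06 UTC.
Add 2 hours 45 minutes leg 2 → 14:51 UTC.
Add 7 hours and 7 minutes layover in Minneapolis → 21:58 UTC.
Add 5 hours and 57 minutes leg 3 → 03:55 UTC (Jan 19).
Seattle is UTC−8:00, so local arrival = 03:55 − 8:00 = 19:55 on Jan 18.

19:55 on January 18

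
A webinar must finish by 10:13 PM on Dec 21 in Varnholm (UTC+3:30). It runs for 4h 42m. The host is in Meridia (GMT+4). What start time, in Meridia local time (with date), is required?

Target end time in UTC: 10:13 PM − 3:30 = 6:43 PM on Dec 21.
Subtract 4 hours and 42 minutes → start 2:01 PM UTC on Dec 21.
Meridia is UTC+4:00: 2:01 PM + 4:00 = 6:01 PM on Dec 21.

6:01 PM on December 21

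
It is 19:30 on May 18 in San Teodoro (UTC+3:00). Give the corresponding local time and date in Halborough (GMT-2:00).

In UTC: 19:30 − 3:00 = 16:30 on May 18.
Halborough is UTC−2:00: 16:30 − 2:00 = 14:30 on May 18.

14:30 on May 18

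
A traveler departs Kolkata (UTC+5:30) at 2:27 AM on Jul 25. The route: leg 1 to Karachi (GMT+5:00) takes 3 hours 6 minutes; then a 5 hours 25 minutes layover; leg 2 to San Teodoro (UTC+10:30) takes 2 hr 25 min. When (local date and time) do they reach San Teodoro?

Convert departure to UTC: 2:27 AM − 5:30 = 8:57 PM UTC on Jul 24.
Add 3 hours and 6 minutes leg 1 → 12:03 AM UTC (Jul 25).
Add 5 hours 25 minutes layover in Karachi → 5:28 AM UTC.
Add 2 hours 25 minutes leg 2 → 7:53 AM UTC.
San Teodoro is UTC+10:30, so local arrival = 7:53 AM + 10:30 = 6:23 PM on Jul 25.

6:23 PM on July 25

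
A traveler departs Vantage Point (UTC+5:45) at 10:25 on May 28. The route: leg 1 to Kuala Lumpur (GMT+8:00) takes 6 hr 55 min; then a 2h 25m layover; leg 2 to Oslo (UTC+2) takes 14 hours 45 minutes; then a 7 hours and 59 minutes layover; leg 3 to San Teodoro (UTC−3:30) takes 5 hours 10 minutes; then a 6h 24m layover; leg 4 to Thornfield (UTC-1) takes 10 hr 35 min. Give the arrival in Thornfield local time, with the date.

Convert departure to UTC: 10:25 − 5:45 = 04:40 UTC on May 28.
Add 6 hours 55 minutes leg 1 → 11:35 UTC.
Add 2 hours 25 minutes layover in Kuala Lumpur → 14:00 UTC.
Add 14 hours and 45 minutes leg 2 → 04:45 UTC (May 29).
Add 7 hours 59 minutes layover in Oslo → 12:44 UTC.
Add 5 hours and 10 minutes leg 3 → 17:54 UTC.
Add 6 hours and 24 minutes layover in San Teodoro → 00:18 UTC (May 30).
Add 10 hours and 35 minutes leg 4 → 10:53 UTC.
Thornfield is UTC−1:00, so local arrival = 10:53 − 1:00 = 09:53 on May 30.

09:53 on May 30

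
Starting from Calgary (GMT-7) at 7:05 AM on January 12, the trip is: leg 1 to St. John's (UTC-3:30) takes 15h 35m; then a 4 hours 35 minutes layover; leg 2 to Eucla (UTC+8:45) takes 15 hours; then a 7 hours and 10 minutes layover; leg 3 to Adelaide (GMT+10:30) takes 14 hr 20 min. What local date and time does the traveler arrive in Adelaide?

9:15 AM on January 15

Convert departure to UTC: 7:05 AM + 7:00 = 2:05 PM UTC on Jan 12.
Add 15 hours and 35 minutes leg 1 → 5:40 AM UTC (Jan 13).
Add 4 hours 35 minutes layover in St. John's → 10:15 AM UTC.
Add 15 hours leg 2 → 1:15 AM UTC (Jan 14).
Add 7 hours and 10 minutes layover in Eucla → 8:25 AM UTC.
Add 14 hours and 20 minutes leg 3 → 10:45 PM UTC.
Adelaide is UTC+10:30, so local arrival = 10:45 PM + 10:30 = 9:15 AM on Jan 15.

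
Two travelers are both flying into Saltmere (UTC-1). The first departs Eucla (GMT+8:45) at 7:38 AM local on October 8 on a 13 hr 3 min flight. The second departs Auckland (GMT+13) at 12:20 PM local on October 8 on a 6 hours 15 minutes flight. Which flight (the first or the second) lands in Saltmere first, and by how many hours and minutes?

Flight 1 in UTC: 7:38 AM − 8:45 = 10:53 PM on Oct 7.
+13 hours 3 minutes → arrive 11:56 AM UTC on Oct 8.
Flight 2 in UTC: 12:20 PM − 13:00 = 11:20 PM on Oct 7.
+6 hours and 15 minutes → arrive 5:35 AM UTC on Oct 8.
Flight 2 lands earlier by 6 hours 21 minutes.

the second, by 6 hours 21 minutes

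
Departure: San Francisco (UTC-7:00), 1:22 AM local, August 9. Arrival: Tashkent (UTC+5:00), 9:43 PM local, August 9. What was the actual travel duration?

8 hours 21 minutes

Tashkent is 12:00 ahead of San Francisco.
Clock-face elapsed time (ignoring zones) is 20 hours 21 minutes.
Actual elapsed = 20 hours 21 minutes − 12:00 = 8 hours 21 minutes.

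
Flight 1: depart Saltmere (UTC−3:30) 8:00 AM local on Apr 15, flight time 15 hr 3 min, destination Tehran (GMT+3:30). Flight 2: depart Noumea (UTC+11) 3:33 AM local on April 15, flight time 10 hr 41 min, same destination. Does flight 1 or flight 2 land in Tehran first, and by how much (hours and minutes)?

the second, by 23 hours 19 minutes

Flight 1 in UTC: 8:00 AM + 3:30 = 11:30 AM on Apr 15.
+15 hours and 3 minutes → arrive 2:33 AM UTC on Apr 16.
Flight 2 in UTC: 3:33 AM − 11:00 = 4:33 PM on Apr 14.
+10 hours and 41 minutes → arrive 3:14 AM UTC on Apr 15.
Flight 2 lands earlier by 23 hours 19 minutes.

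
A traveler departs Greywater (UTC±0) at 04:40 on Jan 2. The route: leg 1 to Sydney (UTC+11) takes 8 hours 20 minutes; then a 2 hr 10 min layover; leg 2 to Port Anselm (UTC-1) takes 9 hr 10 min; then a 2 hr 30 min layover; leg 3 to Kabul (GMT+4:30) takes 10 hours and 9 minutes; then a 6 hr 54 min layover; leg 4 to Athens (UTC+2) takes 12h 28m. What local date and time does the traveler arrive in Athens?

10:21 on Jan 4

Greywater is at UTC+0, so departure is already 04:40 UTC on Jan 2.
Add 8 hours 20 minutes leg 1 → 13:00 UTC.
Add 2 hours and 10 minutes layover in Sydney → 15:10 UTC.
Add 9 hours 10 minutes leg 2 → 00:20 UTC (Jan 3).
Add 2 hours 30 minutes layover in Port Anselm → 02:50 UTC.
Add 10 hours 9 minutes leg 3 → 12:59 UTC.
Add 6 hours and 54 minutes layover in Kabul → 19:53 UTC.
Add 12 hours 28 minutes leg 4 → 08:21 UTC (Jan 4).
Athens is UTC+2:00, so local arrival = 08:21 + 2:00 = 10:21 on Jan 4.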